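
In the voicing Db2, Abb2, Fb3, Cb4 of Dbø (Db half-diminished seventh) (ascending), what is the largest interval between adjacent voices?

Adjacent intervals: Db2→Abb2 = diminished fifth; Abb2→Fb3 = major sixth; Fb3→Cb4 = perfect fifth.
The largest is Abb2 to Fb3, a major sixth (9 semitones).

major 6th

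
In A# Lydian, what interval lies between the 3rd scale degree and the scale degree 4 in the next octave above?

M9

The scale runs A# B# C## D## E# F## G##.
3rd scale degree = C##; 4th scale degree (up an octave) = D##.
C## up to D## spans 9 letter names and 14 semitones — a major ninth.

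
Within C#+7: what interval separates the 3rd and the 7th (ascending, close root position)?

C#+7 (C# augmented seventh): C# E# G## B.
So we need the interval from E# up to B.
From E# to B: 6 semitones over a fifth = diminished.

diminished fifth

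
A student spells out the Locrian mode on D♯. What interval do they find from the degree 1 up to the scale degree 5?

diminished 5th

D♯ locrian: D♯ E F♯ G♯ A B C♯.
Degree 1 = D♯; 5th scale degree = A.
From D♯ to A: 6 semitones over a fifth = diminished.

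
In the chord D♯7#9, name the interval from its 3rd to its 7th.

The chord tones of D♯7#9 (D♯ dominant seventh sharp nine) are D♯, F𝄪, A♯, C♯, E𝄪.
The 3rd is F𝄪 and the 7th is C♯.
F𝄪 up to C♯ is 6 semitones, a half step narrower than a perfect fifth, so the interval is diminished.
That tritone between 3rd and 7th is what gives the dominant seventh its pull toward resolution.

diminished fifth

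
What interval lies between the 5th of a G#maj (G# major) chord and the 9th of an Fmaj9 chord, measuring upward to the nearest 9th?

The 5th of G#maj (G# major) is D#; the 9th of Fmaj9 is G.
4 letter names make it a fourth; at 4 semitones (a half step narrower than perfect) the quality is diminished.

diminished fourth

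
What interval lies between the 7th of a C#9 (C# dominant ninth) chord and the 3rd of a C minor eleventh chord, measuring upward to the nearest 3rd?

diminished fourth

C#9 (C# dominant ninth) has B as its 7th, and C minor eleventh has Eb as its 3rd.
From B to Eb: 4 semitones over a fourth = diminished.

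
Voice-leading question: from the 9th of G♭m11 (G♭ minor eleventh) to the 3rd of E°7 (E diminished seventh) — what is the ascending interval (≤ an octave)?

major seventh

G♭m11 (G♭ minor eleventh) has A♭ as its 9th, and E°7 (E diminished seventh) has G as its 3rd.
A♭ up to G spans 7 letter names and 11 semitones — a major seventh.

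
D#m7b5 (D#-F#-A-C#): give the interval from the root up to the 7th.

The root is D# and the 7th is C#.
7 letter names make it a seventh; at 10 semitones (a half step narrower than major) the quality is minor.

minor seventh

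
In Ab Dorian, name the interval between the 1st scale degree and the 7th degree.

minor 7th

Ab dorian: Ab Bb Cb Db Eb F Gb.
So we need the interval from Ab up to Gb.
7 letter names make it a seventh; at 10 semitones (a half step narrower than major) the quality is minor.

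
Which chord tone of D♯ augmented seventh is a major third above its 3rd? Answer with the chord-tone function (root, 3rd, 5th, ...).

5th

D♯+7 (D♯ augmented seventh) is spelled D♯-F𝄪-A𝄪-C♯.
The 3rd is F𝄪. A major third above F𝄪 is A𝄪.
A𝄪 is the chord's 5th.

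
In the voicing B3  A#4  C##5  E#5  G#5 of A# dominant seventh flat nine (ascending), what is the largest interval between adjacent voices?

Adjacent intervals: B3→A#4 = major seventh; A#4→C##5 = major third; C##5→E#5 = minor third; E#5→G#5 = minor third.
The largest is B3 to A#4, a major seventh (11 semitones).

major seventh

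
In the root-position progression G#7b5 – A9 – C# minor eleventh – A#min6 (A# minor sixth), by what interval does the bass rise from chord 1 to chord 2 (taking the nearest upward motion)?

minor second

The roots are G# and A.
2 letter names make it a second; at 1 semitone (a half step narrower than major) the quality is minor.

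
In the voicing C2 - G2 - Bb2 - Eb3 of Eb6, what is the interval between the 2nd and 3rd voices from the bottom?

Those voices are G2 and Bb2.
3 letter names make it a third; at 3 semitones (a half step narrower than major) the quality is minor.

minor third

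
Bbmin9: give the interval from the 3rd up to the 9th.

Spelling the chord: Bb, Db, F, Ab, C.
The 3rd is Db and the 9th is C.
Db up to C spans 7 letter names and 11 semitones — a major seventh.

major seventh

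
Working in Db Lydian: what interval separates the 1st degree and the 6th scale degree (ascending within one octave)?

Spelling Db Lydian: Db Eb F G Ab Bb C.
That puts Db below Bb.
From Db to Bb is 9 semitones, exactly the major sixth.

major sixth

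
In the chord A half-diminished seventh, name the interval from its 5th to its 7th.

The chord tones of Am7b5 are A-C-E♭-G.
So we need the interval from E♭ up to G.
E♭ up to G spans 3 letter names and 4 semitones — a major third.

major 3rd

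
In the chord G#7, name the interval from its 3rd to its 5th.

minor third

The chord tones of G# dominant seventh are G#, B#, D#, F#.
So we need the interval from B# up to D#.
3 letter names make it a third; at 3 semitones (a half step narrower than major) the quality is minor.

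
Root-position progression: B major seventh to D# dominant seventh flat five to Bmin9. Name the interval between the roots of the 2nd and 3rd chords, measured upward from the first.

The roots are D# and B.
6 letter names make it a sixth; at 8 semitones (a half step narrower than major) the quality is minor.

m6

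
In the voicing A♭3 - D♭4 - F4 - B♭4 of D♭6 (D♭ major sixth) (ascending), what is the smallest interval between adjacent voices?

major third

Adjacent intervals: A♭3→D♭4 = perfect fourth; D♭4→F4 = major third; F4→B♭4 = perfect fourth.
The smallest is D♭4 to F4, a major third (4 semitones).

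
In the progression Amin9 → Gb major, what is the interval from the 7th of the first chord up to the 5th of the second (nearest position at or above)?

diminished 5th

Amin9 has G as its 7th, and Gb major has Db as its 5th.
5 letter names make it a fifth; at 6 semitones (a half step narrower than perfect) the quality is diminished.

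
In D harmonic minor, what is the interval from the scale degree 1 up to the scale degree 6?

minor 6th

Spelling D harmonic minor: D E F G A Bb C#.
The scale degree 1 is D and the scale degree 6 is Bb.
From D to Bb: 8 semitones over a sixth = minor.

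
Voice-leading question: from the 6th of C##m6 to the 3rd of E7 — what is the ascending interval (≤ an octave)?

C##m6 has A## as its 6th, and E7 has G# as its 3rd.
From A## to G#: 9 semitones over a seventh = diminished.

diminished 7th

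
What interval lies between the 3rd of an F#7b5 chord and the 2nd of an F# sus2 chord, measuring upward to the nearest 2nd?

F#7b5 has A# as its 3rd, and F# sus2 has G# as its 2nd.
A# up to G# is 10 semitones, a half step narrower than a major seventh, so the interval is minor.

minor 7th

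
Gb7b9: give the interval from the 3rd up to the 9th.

d7

Gb7b9 (Gb dominant seventh flat nine) is spelled Gb–Bb–Db–Fb–Abb.
That puts Bb below Abb.
From Bb to Abb: 9 semitones over a seventh = diminished.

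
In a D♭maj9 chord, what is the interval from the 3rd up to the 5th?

minor 3rd

Spelling the chord: D♭ F A♭ C E♭.
So we need the interval from F up to A♭.
3 letter names make it a third; at 3 semitones (a half step narrower than major) the quality is minor.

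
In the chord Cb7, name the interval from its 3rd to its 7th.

Cb dominant seventh: Cb Eb Gb Bbb.
That puts Eb below Bbb.
5 letter names make it a fifth; at 6 semitones (a half step narrower than perfect) the quality is diminished.

diminished 5th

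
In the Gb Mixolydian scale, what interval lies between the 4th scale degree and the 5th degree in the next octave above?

Gb mixolydian: Gb Ab Bb Cb Db Eb Fb.
So we need the interval from Cb up to Db.
From Cb to Db is 14 semitones, exactly the major ninth.

major 9th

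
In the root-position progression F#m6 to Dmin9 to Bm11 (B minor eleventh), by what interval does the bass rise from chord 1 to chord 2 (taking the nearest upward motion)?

The roots are F# and D.
F# up to D is 8 semitones, a half step narrower than a major sixth, so the interval is minor.

minor sixth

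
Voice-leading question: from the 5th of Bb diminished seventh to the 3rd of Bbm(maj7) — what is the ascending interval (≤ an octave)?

major sixth

The 5th of Bb diminished seventh is Fb; the 3rd of Bbm(maj7) is Db.
Counting 6 letters and 9 half steps from Fb gives a major sixth.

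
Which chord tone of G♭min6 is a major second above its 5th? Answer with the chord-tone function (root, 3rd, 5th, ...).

G♭min6: G♭ B𝄫 D♭ E♭.
The 5th is D♭. A major second above D♭ is E♭.
E♭ is the chord's 6th.

6th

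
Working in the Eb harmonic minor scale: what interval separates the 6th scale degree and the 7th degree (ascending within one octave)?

augmented second

The scale runs Eb F Gb Ab Bb Cb D.
That puts Cb below D.
Cb up to D is 3 semitones, a half step wider than a major second, so the interval is augmented.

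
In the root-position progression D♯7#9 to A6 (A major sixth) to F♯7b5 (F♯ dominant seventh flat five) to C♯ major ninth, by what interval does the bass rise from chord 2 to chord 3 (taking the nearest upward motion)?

The roots are A and F♯.
From A to F♯ is 9 semitones, exactly the major sixth.

M6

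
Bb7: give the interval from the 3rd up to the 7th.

diminished fifth

Bb dominant seventh: Bb–D–F–Ab.
So we need the interval from D up to Ab.
From D to Ab: 6 semitones over a fifth = diminished.
This 3–7 tritone is the characteristic tension at the heart of the dominant sound.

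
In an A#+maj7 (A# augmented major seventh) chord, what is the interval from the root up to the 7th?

major seventh

Spelling the chord: A# C## E## G##.
The root is A# and the 7th is G##.
A# up to G## spans 7 letter names and 11 semitones — a major seventh.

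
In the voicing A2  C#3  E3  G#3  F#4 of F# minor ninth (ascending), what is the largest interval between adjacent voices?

m7

Adjacent intervals: A2→C#3 = major third; C#3→E3 = minor third; E3→G#3 = major third; G#3→F#4 = minor seventh.
The largest is G#3 to F#4, a minor seventh (10 semitones).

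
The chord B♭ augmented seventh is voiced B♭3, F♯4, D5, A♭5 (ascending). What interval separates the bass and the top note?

The outer voices are B♭3 and A♭5.
From B♭ to A♭: 22 semitones over a fourteenth = minor.

minor fourteenth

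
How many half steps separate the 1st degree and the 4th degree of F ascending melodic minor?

The scale is F G Ab Bb C D E.
F up to Bb is a perfect fourth — 5 semitones.

5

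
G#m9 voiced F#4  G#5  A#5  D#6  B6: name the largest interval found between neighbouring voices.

Adjacent intervals: F#4→G#5 = major ninth; G#5→A#5 = major second; A#5→D#6 = perfect fourth; D#6→B6 = minor sixth.
The largest is F#4 to G#5, a major ninth (14 semitones).

major 9th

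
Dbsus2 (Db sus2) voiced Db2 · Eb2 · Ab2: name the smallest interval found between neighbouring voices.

major 2nd

Adjacent intervals: Db2→Eb2 = major second; Eb2→Ab2 = perfect fourth.
The smallest is Db2 to Eb2, a major second (2 semitones).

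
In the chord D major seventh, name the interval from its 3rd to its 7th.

perfect 5th

Spelling the chord: D, F♯, A, C♯.
That puts F♯ below C♯.
F♯ up to C♯ spans 5 letter names and 7 semitones — a perfect fifth.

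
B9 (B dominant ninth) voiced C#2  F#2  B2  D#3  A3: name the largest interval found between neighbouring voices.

Adjacent intervals: C#2→F#2 = perfect fourth; F#2→B2 = perfect fourth; B2→D#3 = major third; D#3→A3 = diminished fifth.
The largest is D#3 to A3, a diminished fifth (6 semitones).

diminished fifth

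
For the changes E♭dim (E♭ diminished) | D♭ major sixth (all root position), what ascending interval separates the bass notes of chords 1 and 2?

minor seventh

The roots are E♭ and D♭.
From E♭ to D♭: 10 semitones over a seventh = minor.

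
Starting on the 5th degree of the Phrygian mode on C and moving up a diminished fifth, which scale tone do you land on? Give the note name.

Db

The scale is C Db Eb F G Ab Bb.
The 5th degree is G; a diminished fifth above that is Db — scale degree 2.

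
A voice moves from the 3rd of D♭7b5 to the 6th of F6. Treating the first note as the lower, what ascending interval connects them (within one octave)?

D♭7b5 has F as its 3rd, and F6 has D as its 6th.
Counting 6 letters and 9 half steps from F gives a major sixth.

M6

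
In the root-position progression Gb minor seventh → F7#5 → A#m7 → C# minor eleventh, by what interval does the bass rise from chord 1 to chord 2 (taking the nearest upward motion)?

major 7th

The roots are Gb and F.
Counting 7 letters and 11 half steps from Gb gives a major seventh.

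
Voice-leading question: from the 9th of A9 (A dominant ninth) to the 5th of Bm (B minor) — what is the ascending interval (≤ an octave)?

The 9th of A9 (A dominant ninth) is B; the 5th of Bm (B minor) is F#.
Counting 5 letters and 7 half steps from B gives a perfect fifth.

perfect fifth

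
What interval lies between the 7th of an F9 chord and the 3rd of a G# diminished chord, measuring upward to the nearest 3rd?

A5

The 7th of F9 is Eb; the 3rd of G# diminished is B.
From Eb to B: 8 semitones over a fifth = augmented.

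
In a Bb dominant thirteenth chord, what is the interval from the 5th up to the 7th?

Bb13 (Bb dominant thirteenth) is spelled Bb-D-F-Ab-C-G.
The 5th is F and the 7th is Ab.
3 letter names make it a third; at 3 semitones (a half step narrower than major) the quality is minor.

minor third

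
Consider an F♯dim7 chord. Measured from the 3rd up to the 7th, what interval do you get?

Spelling the chord: F♯, A, C, E♭.
That puts A below E♭.
5 letter names make it a fifth; at 6 semitones (a half step narrower than perfect) the quality is diminished.

d5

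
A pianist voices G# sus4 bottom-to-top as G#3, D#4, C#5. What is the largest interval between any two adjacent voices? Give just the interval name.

minor 7th

Adjacent intervals: G#3→D#4 = perfect fifth; D#4→C#5 = minor seventh.
The largest is D#4 to C#5, a minor seventh (10 semitones).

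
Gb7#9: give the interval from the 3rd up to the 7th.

diminished 5th

The chord tones of Gb dominant seventh sharp nine are Gb Bb Db Fb A.
So we need the interval from Bb up to Fb.
Bb up to Fb is 6 semitones, a half step narrower than a perfect fifth, so the interval is diminished.
That tritone between 3rd and 7th is what gives the dominant seventh its pull toward resolution.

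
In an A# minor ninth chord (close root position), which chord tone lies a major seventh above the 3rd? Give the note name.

A#min9 is spelled A#–C#–E#–G#–B#.
The 3rd is C#. A major seventh above C# is B#.
B# is the chord's 9th.

B#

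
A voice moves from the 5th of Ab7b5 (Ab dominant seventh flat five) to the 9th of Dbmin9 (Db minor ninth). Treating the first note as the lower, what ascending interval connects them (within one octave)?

The 5th of Ab7b5 (Ab dominant seventh flat five) is Ebb; the 9th of Dbmin9 (Db minor ninth) is Eb.
Ebb up to Eb is 1 semitone, a half step wider than a perfect unison, so the interval is augmented.

augmented unison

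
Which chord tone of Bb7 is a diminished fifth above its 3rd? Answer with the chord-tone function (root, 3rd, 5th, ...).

7th

The chord tones of Bb7 are Bb D F Ab.
The 3rd is D. A diminished fifth above D is Ab.
Ab is the chord's 7th.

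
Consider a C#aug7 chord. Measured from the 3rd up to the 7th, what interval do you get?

diminished 5th

C#aug7 is spelled C#–E#–G##–B.
The 3rd is E# and the 7th is B.
From E# to B: 6 semitones over a fifth = diminished.
This 3–7 tritone is the characteristic tension at the heart of the dominant sound.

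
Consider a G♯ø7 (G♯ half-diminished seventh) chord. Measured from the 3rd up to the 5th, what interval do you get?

minor third

G♯ø is spelled G♯ B D F♯.
So we need the interval from B up to D.
B up to D is 3 semitones, a half step narrower than a major third, so the interval is minor.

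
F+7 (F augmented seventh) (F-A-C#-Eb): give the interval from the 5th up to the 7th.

The 5th is C# and the 7th is Eb.
3 letter names make it a third; at 2 semitones (a whole step narrower than major) the quality is diminished.

diminished third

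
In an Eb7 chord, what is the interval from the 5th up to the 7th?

Spelling the chord: Eb–G–Bb–Db.
So we need the interval from Bb up to Db.
3 letter names make it a third; at 3 semitones (a half step narrower than major) the quality is minor.

m3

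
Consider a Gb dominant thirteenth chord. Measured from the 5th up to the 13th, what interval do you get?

M9

The chord tones of Gb dominant thirteenth are Gb–Bb–Db–Fb–Ab–Eb.
That puts Db below Eb.
Db up to Eb spans 9 letter names and 14 semitones — a major ninth.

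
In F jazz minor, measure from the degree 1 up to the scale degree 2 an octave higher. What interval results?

Spelling F jazz minor: F G A♭ B♭ C D E.
So we need the interval from F up to G.
Counting 9 letters and 14 half steps from F gives a major ninth.

major 9th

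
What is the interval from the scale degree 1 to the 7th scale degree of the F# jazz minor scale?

major seventh

F# melodic minor: F# G# A B C# D# E#.
So we need the interval from F# up to E#.
Counting 7 letters and 11 half steps from F# gives a major seventh.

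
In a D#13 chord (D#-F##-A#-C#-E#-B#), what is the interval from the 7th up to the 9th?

major third

That puts C# below E#.
C# up to E# spans 3 letter names and 4 semitones — a major third.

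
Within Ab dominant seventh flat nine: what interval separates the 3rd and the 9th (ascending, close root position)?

diminished seventh

Ab7b9: Ab, C, Eb, Gb, Bbb.
So we need the interval from C up to Bbb.
From C to Bbb: 9 semitones over a seventh = diminished.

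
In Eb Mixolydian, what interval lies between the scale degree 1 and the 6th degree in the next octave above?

Eb mixolydian: Eb F G Ab Bb C Db.
That puts Eb below C.
Eb up to C spans 13 letter names and 21 semitones — a major thirteenth.

M13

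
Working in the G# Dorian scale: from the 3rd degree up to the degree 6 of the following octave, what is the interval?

G# dorian: G# A# B C# D# E# F#.
The 3rd degree is B and the degree 6 (up an octave) is E#.
From B to E#: 18 semitones over an eleventh = augmented.

augmented eleventh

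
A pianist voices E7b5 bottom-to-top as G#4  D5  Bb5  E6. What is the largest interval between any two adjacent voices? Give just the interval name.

Adjacent intervals: G#4→D5 = diminished fifth; D5→Bb5 = minor sixth; Bb5→E6 = augmented fourth.
The largest is D5 to Bb5, a minor sixth (8 semitones).

minor 6th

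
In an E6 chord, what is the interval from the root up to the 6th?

Spelling the chord: E G♯ B C♯.
The root is E and the 6th is C♯.
E up to C♯ spans 6 letter names and 9 semitones — a major sixth.

major sixth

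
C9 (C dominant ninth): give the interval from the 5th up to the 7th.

minor third

The chord tones of C9 are C–E–G–Bb–D.
So we need the interval from G up to Bb.
G up to Bb is 3 semitones, a half step narrower than a major third, so the interval is minor.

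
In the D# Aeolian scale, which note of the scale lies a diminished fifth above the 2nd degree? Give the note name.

The scale is D# E# F# G# A# B C#.
The 2nd degree is E#; a diminished fifth above that is B — scale degree 6.

B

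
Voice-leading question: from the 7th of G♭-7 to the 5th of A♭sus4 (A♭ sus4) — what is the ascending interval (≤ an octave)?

major seventh

G♭-7 has F♭ as its 7th, and A♭sus4 (A♭ sus4) has E♭ as its 5th.
From F♭ to E♭ is 11 semitones, exactly the major seventh.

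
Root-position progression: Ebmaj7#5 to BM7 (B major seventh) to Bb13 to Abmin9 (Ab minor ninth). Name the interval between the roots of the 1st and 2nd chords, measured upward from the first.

The roots are Eb and B.
From Eb to B: 8 semitones over a fifth = augmented.

augmented fifth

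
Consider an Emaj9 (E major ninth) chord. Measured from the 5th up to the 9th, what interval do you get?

Spelling the chord: E–G#–B–D#–F#.
So we need the interval from B up to F#.
B up to F# spans 5 letter names and 7 semitones — a perfect fifth.

perfect fifth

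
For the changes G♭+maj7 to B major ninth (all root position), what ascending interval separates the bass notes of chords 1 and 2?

The roots are G♭ and B.
From G♭ to B: 5 semitones over a third = augmented.

augmented third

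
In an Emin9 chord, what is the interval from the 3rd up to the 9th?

major seventh

Em9 (E minor ninth) is spelled E-G-B-D-F#.
3rd = G; 9th = F#.
G up to F# spans 7 letter names and 11 semitones — a major seventh.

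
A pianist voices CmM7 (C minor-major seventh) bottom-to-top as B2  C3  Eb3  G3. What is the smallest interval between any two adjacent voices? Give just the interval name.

Adjacent intervals: B2→C3 = minor second; C3→Eb3 = minor third; Eb3→G3 = major third.
The smallest is B2 to C3, a minor second (1 semitone).

m2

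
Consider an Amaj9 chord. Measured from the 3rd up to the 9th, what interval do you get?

Amaj9: A-C#-E-G#-B.
The 3rd is C# and the 9th is B.
7 letter names make it a seventh; at 10 semitones (a half step narrower than major) the quality is minor.

minor seventh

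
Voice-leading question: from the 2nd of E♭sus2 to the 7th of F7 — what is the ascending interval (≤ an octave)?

E♭sus2 has F as its 2nd, and F7 has E♭ as its 7th.
7 letter names make it a seventh; at 10 semitones (a half step narrower than major) the quality is minor.

minor 7th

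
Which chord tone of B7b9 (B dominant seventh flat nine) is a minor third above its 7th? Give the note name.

C

Spelling the chord: B, D#, F#, A, C.
The 7th is A. A minor third above A is C.
C is the chord's 9th.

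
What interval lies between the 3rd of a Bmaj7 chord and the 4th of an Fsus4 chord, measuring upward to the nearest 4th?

Bmaj7 has D♯ as its 3rd, and Fsus4 has B♭ as its 4th.
From D♯ to B♭: 7 semitones over a sixth = diminished.

diminished sixth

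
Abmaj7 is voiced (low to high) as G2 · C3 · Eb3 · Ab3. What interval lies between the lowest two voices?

Those voices are G2 and C3.
G up to C spans 4 letter names and 5 semitones — a perfect fourth.

P4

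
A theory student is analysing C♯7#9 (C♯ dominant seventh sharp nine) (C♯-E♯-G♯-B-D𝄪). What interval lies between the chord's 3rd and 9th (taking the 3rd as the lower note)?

3rd = E♯; 9th = D𝄪.
E♯ up to D𝄪 spans 7 letter names and 11 semitones — a major seventh.

major seventh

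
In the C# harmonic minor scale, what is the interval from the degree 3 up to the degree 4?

C# harmonic minor: C# D# E F# G# A B#.
So we need the interval from E up to F#.
E up to F# spans 2 letter names and 2 semitones — a major second.

major 2nd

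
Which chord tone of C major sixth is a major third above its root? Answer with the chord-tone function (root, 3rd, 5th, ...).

3rd

Spelling the chord: C E G A.
The root is C. A major third above C is E.
E is the chord's 3rd.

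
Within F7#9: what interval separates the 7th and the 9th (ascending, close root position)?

F7#9 (F dominant seventh sharp nine) is spelled F-A-C-Eb-G#.
7th = Eb; 9th = G#.
From Eb to G#: 5 semitones over a third = augmented.

augmented 3rd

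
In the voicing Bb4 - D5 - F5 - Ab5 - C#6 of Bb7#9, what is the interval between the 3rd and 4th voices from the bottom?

Those voices are F5 and Ab5.
3 letter names make it a third; at 3 semitones (a half step narrower than major) the quality is minor.

minor third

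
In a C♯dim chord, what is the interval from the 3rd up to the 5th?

minor third

C♯°: C♯–E–G.
3rd = E; 5th = G.
E up to G is 3 semitones, a half step narrower than a major third, so the interval is minor.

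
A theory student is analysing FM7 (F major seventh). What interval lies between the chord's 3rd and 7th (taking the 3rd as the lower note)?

FΔ7: F A C E.
So we need the interval from A up to E.
From A to E is 7 semitones, exactly the perfect fifth.

perfect fifth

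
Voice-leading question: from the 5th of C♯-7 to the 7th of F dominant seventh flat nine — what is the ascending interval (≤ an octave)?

d6

The 5th of C♯-7 is G♯; the 7th of F dominant seventh flat nine is E♭.
From G♯ to E♭: 7 semitones over a sixth = diminished.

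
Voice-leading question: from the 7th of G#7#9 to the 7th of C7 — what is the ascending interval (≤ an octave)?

d4

The 7th of G#7#9 is F#; the 7th of C7 is Bb.
F# up to Bb is 4 semitones, a half step narrower than a perfect fourth, so the interval is diminished.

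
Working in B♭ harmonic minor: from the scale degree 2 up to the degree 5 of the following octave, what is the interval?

Spelling B♭ harmonic minor: B♭ C D♭ E♭ F G♭ A.
Scale degree 2 = C; degree 5 (up an octave) = F.
Counting 11 letters and 17 half steps from C gives a perfect eleventh.

perfect 11th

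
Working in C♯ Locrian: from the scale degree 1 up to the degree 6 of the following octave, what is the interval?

minor thirteenth

The scale runs C♯ D E F♯ G A B.
Scale degree 1 = C♯; 6th degree (up an octave) = A.
C♯ up to A is 20 semitones, a half step narrower than a major thirteenth, so the interval is minor.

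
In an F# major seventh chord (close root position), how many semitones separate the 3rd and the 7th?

F# major seventh is spelled F#-A#-C#-E#.
A# to E# is a perfect fifth: 7 semitones.

7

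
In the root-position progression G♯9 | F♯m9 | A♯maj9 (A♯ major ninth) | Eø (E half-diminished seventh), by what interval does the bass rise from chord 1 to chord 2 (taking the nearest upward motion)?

minor seventh

The roots are G♯ and F♯.
From G♯ to F♯: 10 semitones over a seventh = minor.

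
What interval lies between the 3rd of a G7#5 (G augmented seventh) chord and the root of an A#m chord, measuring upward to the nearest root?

major seventh

G7#5 (G augmented seventh) has B as its 3rd, and A#m has A# as its root.
Counting 7 letters and 11 half steps from B gives a major seventh.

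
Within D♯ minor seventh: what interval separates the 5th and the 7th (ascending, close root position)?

minor third

Spelling the chord: D♯–F♯–A♯–C♯.
So we need the interval from A♯ up to C♯.
From A♯ to C♯: 3 semitones over a third = minor.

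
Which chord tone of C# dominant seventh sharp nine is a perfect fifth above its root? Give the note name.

The chord tones of C# dominant seventh sharp nine are C#-E#-G#-B-D##.
The root is C#. A perfect fifth above C# is G#.
G# is the chord's 5th.

G#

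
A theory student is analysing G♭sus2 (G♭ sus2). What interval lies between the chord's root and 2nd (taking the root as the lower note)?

major 2nd

G♭sus2 (G♭ sus2): G♭ A♭ D♭.
The root is G♭ and the 2nd is A♭.
G♭ up to A♭ spans 2 letter names and 2 semitones — a major second.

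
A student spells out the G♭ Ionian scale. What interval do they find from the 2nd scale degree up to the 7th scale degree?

major sixth

The scale runs G♭ A♭ B♭ C♭ D♭ E♭ F.
The 2nd scale degree is A♭ and the degree 7 is F.
A♭ up to F spans 6 letter names and 9 semitones — a major sixth.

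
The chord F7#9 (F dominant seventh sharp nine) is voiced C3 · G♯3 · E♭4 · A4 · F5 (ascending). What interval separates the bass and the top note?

The outer voices are C3 and F5.
From C to F is 29 semitones, exactly the perfect 18th.

perfect 18th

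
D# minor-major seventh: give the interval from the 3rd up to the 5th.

major 3rd

The chord tones of D#m(maj7) are D#, F#, A#, C##.
So we need the interval from F# up to A#.
From F# to A# is 4 semitones, exactly the major third.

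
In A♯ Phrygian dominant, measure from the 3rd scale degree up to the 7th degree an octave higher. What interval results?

diminished 12th

A♯ phrygian dominant: A♯ B C𝄪 D♯ E♯ F♯ G♯.
3rd scale degree = C𝄪; degree 7 (up an octave) = G♯.
12 letter names make it a twelfth; at 18 semitones (a half step narrower than perfect) the quality is diminished.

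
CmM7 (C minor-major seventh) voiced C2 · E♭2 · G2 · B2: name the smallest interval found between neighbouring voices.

Adjacent intervals: C2→E♭2 = minor third; E♭2→G2 = major third; G2→B2 = major third.
The smallest is C2 to E♭2, a minor third (3 semitones).

m3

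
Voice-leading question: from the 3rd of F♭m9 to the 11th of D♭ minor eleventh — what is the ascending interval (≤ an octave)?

F♭m9 has A𝄫 as its 3rd, and D♭ minor eleventh has G♭ as its 11th.
A𝄫 up to G♭ spans 7 letter names and 11 semitones — a major seventh.

M7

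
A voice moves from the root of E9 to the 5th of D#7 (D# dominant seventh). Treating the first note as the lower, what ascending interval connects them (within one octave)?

E9 has E as its root, and D#7 (D# dominant seventh) has A# as its 5th.
E up to A# is 6 semitones, a half step wider than a perfect fourth, so the interval is augmented.

augmented fourth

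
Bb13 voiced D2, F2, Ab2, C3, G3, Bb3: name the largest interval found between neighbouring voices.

perfect 5th

Adjacent intervals: D2→F2 = minor third; F2→Ab2 = minor third; Ab2→C3 = major third; C3→G3 = perfect fifth; G3→Bb3 = minor third.
The largest is C3 to G3, a perfect fifth (7 semitones).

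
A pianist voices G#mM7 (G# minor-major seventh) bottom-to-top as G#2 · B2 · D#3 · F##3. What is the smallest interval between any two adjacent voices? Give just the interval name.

Adjacent intervals: G#2→B2 = minor third; B2→D#3 = major third; D#3→F##3 = major third.
The smallest is G#2 to B2, a minor third (3 semitones).

minor third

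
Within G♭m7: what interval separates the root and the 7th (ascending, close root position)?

minor seventh

Spelling the chord: G♭, B𝄫, D♭, F♭.
The root is G♭ and the 7th is F♭.
7 letter names make it a seventh; at 10 semitones (a half step narrower than major) the quality is minor.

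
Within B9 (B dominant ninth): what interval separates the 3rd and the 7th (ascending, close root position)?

diminished fifth

The chord tones of B9 (B dominant ninth) are B, D♯, F♯, A, C♯.
3rd = D♯; 7th = A.
From D♯ to A: 6 semitones over a fifth = diminished.
This 3–7 tritone is the characteristic tension at the heart of the dominant sound.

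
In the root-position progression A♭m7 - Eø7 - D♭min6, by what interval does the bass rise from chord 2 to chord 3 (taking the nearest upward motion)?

The roots are E and D♭.
E up to D♭ is 9 semitones, a whole step narrower than a major seventh, so the interval is diminished.

diminished seventh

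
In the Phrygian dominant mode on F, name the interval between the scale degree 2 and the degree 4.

The scale runs F Gb A Bb C Db Eb.
Scale degree 2 = Gb; degree 4 = Bb.
Gb up to Bb spans 3 letter names and 4 semitones — a major third.

M3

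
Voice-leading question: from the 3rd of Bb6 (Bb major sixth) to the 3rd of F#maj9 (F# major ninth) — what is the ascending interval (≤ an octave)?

The 3rd of Bb6 (Bb major sixth) is D; the 3rd of F#maj9 (F# major ninth) is A#.
5 letter names make it a fifth; at 8 semitones (a half step wider than perfect) the quality is augmented.

augmented 5th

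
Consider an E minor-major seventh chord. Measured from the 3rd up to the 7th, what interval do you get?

Em(maj7): E-G-B-D♯.
3rd = G; 7th = D♯.
G up to D♯ is 8 semitones, a half step wider than a perfect fifth, so the interval is augmented.

A5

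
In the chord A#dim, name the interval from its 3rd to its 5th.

minor 3rd

The chord tones of A#dim are A#–C#–E.
3rd = C#; 5th = E.
3 letter names make it a third; at 3 semitones (a half step narrower than major) the quality is minor.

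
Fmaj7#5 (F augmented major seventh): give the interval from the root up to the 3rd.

major 3rd

The chord tones of Fmaj7#5 (F augmented major seventh) are F, A, C#, E.
Root = F; 3rd = A.
Counting 3 letters and 4 half steps from F gives a major third.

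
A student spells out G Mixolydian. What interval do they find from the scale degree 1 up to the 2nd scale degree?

major second

The scale runs G A B C D E F.
The scale degree 1 is G and the 2nd degree is A.
From G to A is 2 semitones, exactly the major second.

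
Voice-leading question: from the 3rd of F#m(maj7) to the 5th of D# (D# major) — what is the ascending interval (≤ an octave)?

F#m(maj7) has A as its 3rd, and D# (D# major) has A# as its 5th.
From A to A#: 1 semitone over a unison = augmented.

augmented 1st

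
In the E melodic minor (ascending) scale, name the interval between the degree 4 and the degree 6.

major 3rd

Spelling the E melodic minor (ascending) scale: E F# G A B C# D#.
That puts A below C#.
A up to C# spans 3 letter names and 4 semitones — a major third.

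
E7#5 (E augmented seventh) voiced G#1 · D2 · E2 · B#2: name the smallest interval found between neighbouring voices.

Adjacent intervals: G#1→D2 = diminished fifth; D2→E2 = major second; E2→B#2 = augmented fifth.
The smallest is D2 to E2, a major second (2 semitones).

major second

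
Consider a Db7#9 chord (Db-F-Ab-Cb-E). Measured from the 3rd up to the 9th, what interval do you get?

M7

So we need the interval from F up to E.
From F to E is 11 semitones, exactly the major seventh.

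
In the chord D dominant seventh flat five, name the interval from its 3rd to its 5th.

d3

Spelling the chord: D F# Ab C.
So we need the interval from F# up to Ab.
F# up to Ab is 2 semitones, a whole step narrower than a major third, so the interval is diminished.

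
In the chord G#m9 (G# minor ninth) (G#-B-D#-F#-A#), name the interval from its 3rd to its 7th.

That puts B below F#.
Counting 5 letters and 7 half steps from B gives a perfect fifth.

perfect fifth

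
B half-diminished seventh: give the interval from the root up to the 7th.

Spelling the chord: B–D–F–A.
So we need the interval from B up to A.
From B to A: 10 semitones over a seventh = minor.

minor 7th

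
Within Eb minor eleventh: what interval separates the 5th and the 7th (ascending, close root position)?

minor third

Spelling the chord: Eb, Gb, Bb, Db, F, Ab.
5th = Bb; 7th = Db.
Bb up to Db is 3 semitones, a half step narrower than a major third, so the interval is minor.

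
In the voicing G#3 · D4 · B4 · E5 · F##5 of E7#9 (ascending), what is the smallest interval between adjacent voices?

Adjacent intervals: G#3→D4 = diminished fifth; D4→B4 = major sixth; B4→E5 = perfect fourth; E5→F##5 = augmented second.
The smallest is E5 to F##5, an augmented second (3 semitones).

A2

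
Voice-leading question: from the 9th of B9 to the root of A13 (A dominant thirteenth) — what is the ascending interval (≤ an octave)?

B9 has C♯ as its 9th, and A13 (A dominant thirteenth) has A as its root.
From C♯ to A: 8 semitones over a sixth = minor.

minor sixth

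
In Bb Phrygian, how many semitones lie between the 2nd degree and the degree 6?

7

The scale is Bb Cb Db Eb F Gb Ab.
Cb up to Gb is a perfect fifth — 7 semitones.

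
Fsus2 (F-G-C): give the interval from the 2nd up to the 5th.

perfect 4th

2nd = G; 5th = C.
Counting 4 letters and 5 half steps from G gives a perfect fourth.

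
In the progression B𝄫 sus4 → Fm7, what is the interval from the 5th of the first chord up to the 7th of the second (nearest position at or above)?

major seventh

B𝄫 sus4 has F♭ as its 5th, and Fm7 has E♭ as its 7th.
From F♭ to E♭ is 11 semitones, exactly the major seventh.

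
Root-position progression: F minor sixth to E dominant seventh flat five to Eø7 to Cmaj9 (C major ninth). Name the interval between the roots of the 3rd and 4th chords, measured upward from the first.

The roots are E and C.
6 letter names make it a sixth; at 8 semitones (a half step narrower than major) the quality is minor.

minor sixth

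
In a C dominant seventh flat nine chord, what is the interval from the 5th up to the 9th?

Spelling the chord: C–E–G–Bb–Db.
The 5th is G and the 9th is Db.
5 letter names make it a fifth; at 6 semitones (a half step narrower than perfect) the quality is diminished.

d5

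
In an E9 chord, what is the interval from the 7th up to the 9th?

M3

E9 (E dominant ninth): E G♯ B D F♯.
So we need the interval from D up to F♯.
From D to F♯ is 4 semitones, exactly the major third.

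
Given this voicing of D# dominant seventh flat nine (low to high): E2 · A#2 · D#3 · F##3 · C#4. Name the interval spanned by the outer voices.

major thirteenth

The outer voices are E2 and C#4.
E up to C# spans 13 letter names and 21 semitones — a major thirteenth.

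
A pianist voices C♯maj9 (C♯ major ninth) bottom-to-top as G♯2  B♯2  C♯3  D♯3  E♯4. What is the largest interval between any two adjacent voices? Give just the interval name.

M9

Adjacent intervals: G♯2→B♯2 = major third; B♯2→C♯3 = minor second; C♯3→D♯3 = major second; D♯3→E♯4 = major ninth.
The largest is D♯3 to E♯4, a major ninth (14 semitones).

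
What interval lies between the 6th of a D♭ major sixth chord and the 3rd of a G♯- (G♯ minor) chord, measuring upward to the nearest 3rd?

D♭ major sixth has B♭ as its 6th, and G♯- (G♯ minor) has B as its 3rd.
From B♭ to B: 1 semitone over a unison = augmented.

augmented unison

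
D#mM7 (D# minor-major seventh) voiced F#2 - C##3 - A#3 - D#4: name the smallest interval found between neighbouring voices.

Adjacent intervals: F#2→C##3 = augmented fifth; C##3→A#3 = minor sixth; A#3→D#4 = perfect fourth.
The smallest is A#3 to D#4, a perfect fourth (5 semitones).

perfect fourth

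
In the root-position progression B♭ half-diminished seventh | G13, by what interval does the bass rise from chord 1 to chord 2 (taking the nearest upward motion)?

The roots are B♭ and G.
From B♭ to G is 9 semitones, exactly the major sixth.

major sixth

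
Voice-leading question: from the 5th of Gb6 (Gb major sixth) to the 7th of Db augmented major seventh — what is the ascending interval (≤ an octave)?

The 5th of Gb6 (Gb major sixth) is Db; the 7th of Db augmented major seventh is C.
From Db to C is 11 semitones, exactly the major seventh.

major seventh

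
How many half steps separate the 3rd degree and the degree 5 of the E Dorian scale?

The scale is E F# G A B C# D.
G up to B is a major third — 4 semitones.

4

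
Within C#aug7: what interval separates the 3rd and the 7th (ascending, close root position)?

diminished 5th

C#aug7 (C# augmented seventh) is spelled C#-E#-G##-B.
So we need the interval from E# up to B.
5 letter names make it a fifth; at 6 semitones (a half step narrower than perfect) the quality is diminished.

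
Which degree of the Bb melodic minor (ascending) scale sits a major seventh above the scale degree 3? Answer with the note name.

C

The scale is Bb C Db Eb F G A.
The scale degree 3 is Db; a major seventh above that is C — scale degree 2.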